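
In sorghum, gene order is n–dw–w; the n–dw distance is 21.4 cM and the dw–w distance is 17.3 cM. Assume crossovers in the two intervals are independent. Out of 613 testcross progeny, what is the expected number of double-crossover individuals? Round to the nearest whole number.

23

Map distances give recombination frequencies of 0.214 and 0.173 for the two intervals.
With no interference, expected double-crossover frequency = 0.214 × 0.173 = 0.03702.
Expected number = 0.03702 × 613 = 22.69 ≈ 23.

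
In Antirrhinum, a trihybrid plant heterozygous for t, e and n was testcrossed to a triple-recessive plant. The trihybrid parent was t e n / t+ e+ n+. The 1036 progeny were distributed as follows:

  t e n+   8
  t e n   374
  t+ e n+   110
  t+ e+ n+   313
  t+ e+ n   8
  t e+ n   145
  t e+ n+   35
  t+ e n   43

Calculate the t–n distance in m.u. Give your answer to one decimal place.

The two rarest classes, t e n+ and t+ e+ n, are the double crossovers. Comparing them with the parentals, only the n allele has switched, so n is the middle locus and the order is t – n – e.
Crossovers in the t–n interval produce the single-crossover classes t+ e n and t e+ n+ (43 + 35 = 78) plus the double crossovers (16).
RF(t–n) = (78 + 16) / 1036 = 94/1036 = 0.0907 → 9.1 m.u.

9.1 m.u.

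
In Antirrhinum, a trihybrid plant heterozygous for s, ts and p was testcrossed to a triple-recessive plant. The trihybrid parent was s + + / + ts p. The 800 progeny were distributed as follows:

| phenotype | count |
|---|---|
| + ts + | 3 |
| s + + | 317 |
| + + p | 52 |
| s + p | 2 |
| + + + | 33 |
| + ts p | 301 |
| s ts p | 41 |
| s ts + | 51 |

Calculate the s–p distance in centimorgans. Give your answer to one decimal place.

The two rarest classes, s + p and + ts +, are the double crossovers. Comparing them with the parentals, only the p allele has switched, so p is the middle locus and the order is s – p – ts.
Crossovers in the s–p interval produce the single-crossover classes + + + and s ts p (33 + 41 = 74) plus the double crossovers (5).
RF(s–p) = (74 + 5) / 800 = 79/800 = 0.0988 → 9.9 centimorgans.

9.9 centimorgans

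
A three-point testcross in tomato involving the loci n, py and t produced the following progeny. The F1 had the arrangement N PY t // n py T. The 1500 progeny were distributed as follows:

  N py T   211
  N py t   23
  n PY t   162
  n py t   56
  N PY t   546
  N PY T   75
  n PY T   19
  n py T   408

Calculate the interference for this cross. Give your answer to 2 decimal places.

The two rarest classes, N py t and n PY T, are the double crossovers. Comparing them with the parentals, only the py allele has switched, so py is the middle locus and the order is n – py – t.
n–py: (373 + 42)/1500 = 0.2767; py–t: (131 + 42)/1500 = 0.1153.
Expected DCO frequency = 0.2767 × 0.1153 ≈ 0.03190; observed = 42/1500 ≈ 0.02800.
Coefficient of coincidence = 0.02800/0.03190 ≈ 0.88; interference = 1 − 0.88 = 0.12.

0.12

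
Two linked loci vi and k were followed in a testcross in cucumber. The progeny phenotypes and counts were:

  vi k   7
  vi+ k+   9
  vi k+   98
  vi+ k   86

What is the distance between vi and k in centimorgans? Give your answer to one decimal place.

The two most frequent classes, vi+ k (86) and vi k+ (98), are the parental types, so the F1 was vi+ k / vi k+.
The recombinant classes are vi+ k+ and vi k: 9 + 7 = 16.
Recombination frequency = 16/200 = 0.0800 ≈ 8.0%, i.e. 8.0 centimorgans.

8.0 centimorgans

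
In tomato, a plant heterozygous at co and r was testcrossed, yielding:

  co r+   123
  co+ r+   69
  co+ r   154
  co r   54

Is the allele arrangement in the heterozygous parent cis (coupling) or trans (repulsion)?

trans

The two most frequent classes are co+ r (154) and co r+ (123); these are the parental (non-recombinant) types.
So the F1 carried co+ r on one chromosome and co r+ on the other — the recessive alleles are on opposite chromosomes (trans / repulsion).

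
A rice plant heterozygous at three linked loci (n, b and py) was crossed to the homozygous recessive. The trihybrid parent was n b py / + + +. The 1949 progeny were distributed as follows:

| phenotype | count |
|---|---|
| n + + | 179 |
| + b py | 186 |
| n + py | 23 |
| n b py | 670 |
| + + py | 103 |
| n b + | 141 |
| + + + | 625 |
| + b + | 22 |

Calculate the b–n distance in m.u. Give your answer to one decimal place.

21.0 m.u.

The two rarest classes, n + py and + b +, are the double crossovers. Comparing them with the parentals, only the b allele has switched, so b is the middle locus and the order is n – b – py.
Crossovers in the n–b interval produce the single-crossover classes + b py and n + + (186 + 179 = 365) plus the double crossovers (45).
RF(n–b) = (365 + 45) / 1949 = 410/1949 = 0.2104 → 21.0 m.u.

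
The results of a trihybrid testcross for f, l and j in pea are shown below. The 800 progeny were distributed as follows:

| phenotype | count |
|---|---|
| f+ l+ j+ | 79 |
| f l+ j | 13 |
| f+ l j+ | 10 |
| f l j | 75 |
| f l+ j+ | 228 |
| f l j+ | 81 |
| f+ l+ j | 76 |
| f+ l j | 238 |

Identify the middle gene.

j

The two most frequent reciprocal classes, f+ l j and f l+ j+, are the parental types, so the F1 was f+ l j / f l+ j+.
The two rarest classes, f+ l j+ and f l+ j, are the double crossovers. Comparing them with the parentals, only the j allele has switched, so j is the middle locus and the order is f – j – l.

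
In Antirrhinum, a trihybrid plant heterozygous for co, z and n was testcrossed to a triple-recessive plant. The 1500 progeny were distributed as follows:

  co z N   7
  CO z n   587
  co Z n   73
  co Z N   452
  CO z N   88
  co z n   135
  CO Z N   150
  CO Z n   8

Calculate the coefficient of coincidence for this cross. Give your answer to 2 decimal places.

0.43

The two most frequent reciprocal classes, co Z N and CO z n, are the parental types, so the F1 was co Z N / CO z n.
The two rarest classes, co z N and CO Z n, are the double crossovers. Comparing them with the parentals, only the z allele has switched, so z is the middle locus and the order is co – z – n.
co–z: (285 + 15)/1500 = 0.2000; z–n: (161 + 15)/1500 = 0.1173.
Expected DCO frequency = 0.2000 × 0.1173 ≈ 0.02346; observed = 15/1500 ≈ 0.01000.
Coefficient of coincidence = 0.01000/0.02346 ≈ 0.43.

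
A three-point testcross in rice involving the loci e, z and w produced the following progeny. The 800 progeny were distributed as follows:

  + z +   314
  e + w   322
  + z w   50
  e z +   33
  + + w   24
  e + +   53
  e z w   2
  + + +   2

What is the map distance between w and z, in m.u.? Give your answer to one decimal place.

The two most frequent reciprocal classes, e + w and + z +, are the parental types, so the F1 was e + w / + z +.
The two rarest classes, e z w and + + +, are the double crossovers. Comparing them with the parentals, only the z allele has switched, so z is the middle locus and the order is e – z – w.
Crossovers in the z–w interval produce the single-crossover classes e + + and + z w (53 + 50 = 103) plus the double crossovers (4).
RF(z–w) = (103 + 4) / 800 = 107/800 = 0.1338 → 13.4 m.u.

13.4 m.u.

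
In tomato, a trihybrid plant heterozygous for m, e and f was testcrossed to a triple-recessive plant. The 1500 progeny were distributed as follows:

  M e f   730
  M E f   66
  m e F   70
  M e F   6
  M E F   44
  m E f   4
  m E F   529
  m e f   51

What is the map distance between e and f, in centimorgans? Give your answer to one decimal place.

9.7 centimorgans

The two most frequent reciprocal classes, M e f and m E F, are the parental types, so the F1 was M e f / m E F.
The two rarest classes, M e F and m E f, are the double crossovers. Comparing them with the parentals, only the f allele has switched, so f is the middle locus and the order is e – f – m.
Crossovers in the e–f interval produce the single-crossover classes M E f and m e F (66 + 70 = 136) plus the double crossovers (10).
RF(e–f) = (136 + 10) / 1500 = 146/1500 = 0.0973 → 9.7 centimorgans.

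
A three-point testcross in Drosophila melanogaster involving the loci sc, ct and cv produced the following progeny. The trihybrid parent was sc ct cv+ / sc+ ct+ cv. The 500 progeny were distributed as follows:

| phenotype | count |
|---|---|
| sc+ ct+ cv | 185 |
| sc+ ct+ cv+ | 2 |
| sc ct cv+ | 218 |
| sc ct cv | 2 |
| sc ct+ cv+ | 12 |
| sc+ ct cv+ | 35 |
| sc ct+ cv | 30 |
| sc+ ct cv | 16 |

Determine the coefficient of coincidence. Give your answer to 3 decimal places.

0.906

The two rarest classes, sc ct cv and sc+ ct+ cv+, are the double crossovers. Comparing them with the parentals, only the cv allele has switched, so cv is the middle locus and the order is ct – cv – sc.
ct–cv: (28 + 4)/500 = 0.0640; cv–sc: (65 + 4)/500 = 0.1380.
Expected DCO frequency = 0.0640 × 0.1380 ≈ 0.00883; observed = 4/500 ≈ 0.00800.
Coefficient of coincidence = 0.00800/0.00883 ≈ 0.906.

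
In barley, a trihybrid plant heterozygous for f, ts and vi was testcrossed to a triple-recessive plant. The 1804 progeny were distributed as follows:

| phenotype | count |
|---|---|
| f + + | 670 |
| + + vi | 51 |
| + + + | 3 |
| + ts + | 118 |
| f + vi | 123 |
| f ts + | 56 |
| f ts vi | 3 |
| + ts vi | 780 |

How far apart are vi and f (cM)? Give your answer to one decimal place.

13.7 cM

The two most frequent reciprocal classes, + ts vi and f + +, are the parental types, so the F1 was + ts vi / f + +.
The two rarest classes, f ts vi and + + +, are the double crossovers. Comparing them with the parentals, only the f allele has switched, so f is the middle locus and the order is vi – f – ts.
Crossovers in the vi–f interval produce the single-crossover classes + ts + and f + vi (118 + 123 = 241) plus the double crossovers (6).
RF(vi–f) = (241 + 6) / 1804 = 247/1804 = 0.1369 → 13.7 cM.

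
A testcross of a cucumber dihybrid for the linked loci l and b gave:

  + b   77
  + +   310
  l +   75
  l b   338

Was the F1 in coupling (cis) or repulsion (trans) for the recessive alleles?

The two most frequent classes are + + (310) and l b (338); these are the parental (non-recombinant) types.
So the F1 carried + + on one chromosome and l b on the other — the recessive alleles are on the same chromosome (cis / coupling).

cis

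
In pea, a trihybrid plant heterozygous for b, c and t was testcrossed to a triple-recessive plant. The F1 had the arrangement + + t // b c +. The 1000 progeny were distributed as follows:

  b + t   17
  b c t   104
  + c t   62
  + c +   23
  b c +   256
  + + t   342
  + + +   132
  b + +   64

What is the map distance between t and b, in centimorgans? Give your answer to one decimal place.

27.6 centimorgans

The two rarest classes, b + t and + c +, are the double crossovers. Comparing them with the parentals, only the b allele has switched, so b is the middle locus and the order is c – b – t.
Crossovers in the b–t interval produce the single-crossover classes + + + and b c t (132 + 104 = 236) plus the double crossovers (40).
RF(b–t) = (236 + 40) / 1000 = 276/1000 = 0.2760 → 27.6 centimorgans.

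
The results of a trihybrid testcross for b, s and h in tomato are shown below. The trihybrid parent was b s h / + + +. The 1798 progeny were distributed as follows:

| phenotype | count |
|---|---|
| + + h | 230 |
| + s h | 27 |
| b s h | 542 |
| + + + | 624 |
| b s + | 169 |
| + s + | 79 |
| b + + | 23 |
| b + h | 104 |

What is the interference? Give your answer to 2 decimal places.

The two rarest classes, + s h and b + +, are the double crossovers. Comparing them with the parentals, only the b allele has switched, so b is the middle locus and the order is s – b – h.
s–b: (183 + 50)/1798 = 0.1296; b–h: (399 + 50)/1798 = 0.2497.
Expected DCO frequency = 0.1296 × 0.2497 ≈ 0.03236; observed = 50/1798 ≈ 0.02781.
Coefficient of coincidence = 0.02781/0.03236 ≈ 0.86; interference = 1 − 0.86 = 0.14.

0.14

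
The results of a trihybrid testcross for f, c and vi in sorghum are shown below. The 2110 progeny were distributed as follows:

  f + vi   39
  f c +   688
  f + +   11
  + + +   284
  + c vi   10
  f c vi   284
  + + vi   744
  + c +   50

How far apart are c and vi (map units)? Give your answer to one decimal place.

The two most frequent reciprocal classes, f c + and + + vi, are the parental types, so the F1 was f c + / + + vi.
The two rarest classes, f + + and + c vi, are the double crossovers. Comparing them with the parentals, only the c allele has switched, so c is the middle locus and the order is vi – c – f.
Crossovers in the vi–c interval produce the single-crossover classes f c vi and + + + (284 + 284 = 568) plus the double crossovers (21).
RF(vi–c) = (568 + 21) / 2110 = 589/2110 = 0.2791 → 27.9 map units.

27.9 map units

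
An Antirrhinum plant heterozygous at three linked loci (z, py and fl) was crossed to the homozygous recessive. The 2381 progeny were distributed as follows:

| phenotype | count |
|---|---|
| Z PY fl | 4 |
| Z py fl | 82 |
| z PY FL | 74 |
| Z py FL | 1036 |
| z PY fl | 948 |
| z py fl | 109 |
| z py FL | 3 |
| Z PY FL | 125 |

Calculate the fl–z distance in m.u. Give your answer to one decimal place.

6.8 m.u.

The two most frequent reciprocal classes, z PY fl and Z py FL, are the parental types, so the F1 was z PY fl / Z py FL.
The two rarest classes, Z PY fl and z py FL, are the double crossovers. Comparing them with the parentals, only the z allele has switched, so z is the middle locus and the order is py – z – fl.
Crossovers in the z–fl interval produce the single-crossover classes z PY FL and Z py fl (74 + 82 = 156) plus the double crossovers (7).
RF(z–fl) = (156 + 7) / 2381 = 163/2381 = 0.0685 → 6.8 m.u.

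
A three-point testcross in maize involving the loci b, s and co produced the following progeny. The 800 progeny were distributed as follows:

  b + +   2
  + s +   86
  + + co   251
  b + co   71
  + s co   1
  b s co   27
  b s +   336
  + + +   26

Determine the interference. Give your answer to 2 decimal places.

The two most frequent reciprocal classes, + + co and b s +, are the parental types, so the F1 was + + co / b s +.
The two rarest classes, + s co and b + +, are the double crossovers. Comparing them with the parentals, only the s allele has switched, so s is the middle locus and the order is b – s – co.
b–s: (157 + 3)/800 = 0.2000; s–co: (53 + 3)/800 = 0.0700.
Expected DCO frequency = 0.2000 × 0.0700 ≈ 0.01400; observed = 3/800 ≈ 0.00375.
Coefficient of coincidence = 0.00375/0.01400 ≈ 0.27; interference = 1 − 0.27 = 0.73.

0.73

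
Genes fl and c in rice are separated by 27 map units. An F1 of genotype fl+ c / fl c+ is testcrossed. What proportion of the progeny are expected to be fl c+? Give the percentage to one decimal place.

A map distance of 27 map units corresponds to a recombination frequency of 0.270.
The F1 is fl+ c / fl c+, so fl c+ is a parental gamete class with expected frequency (1 − r)/2 = 0.730/2 = 0.3650.
That is 0.3650 = 36.5% of the progeny.

36.5%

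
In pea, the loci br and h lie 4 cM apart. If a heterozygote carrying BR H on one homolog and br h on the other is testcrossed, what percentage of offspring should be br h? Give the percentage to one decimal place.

A map distance of 4 cM corresponds to a recombination frequency of 0.040.
The F1 is BR H / br h, so br h is a parental gamete class with expected frequency (1 − r)/2 = 0.960/2 = 0.4800.
That is 0.4800 = 48.0% of the progeny.

48.0%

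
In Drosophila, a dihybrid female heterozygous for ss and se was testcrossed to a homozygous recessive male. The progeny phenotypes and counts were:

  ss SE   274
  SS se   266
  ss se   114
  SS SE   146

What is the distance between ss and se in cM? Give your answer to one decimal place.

The two most frequent classes, SS se (266) and ss SE (274), are the parental types, so the F1 was SS se / ss SE.
The recombinant classes are SS SE and ss se: 146 + 114 = 260.
Recombination frequency = 260/800 = 0.3250 ≈ 32.5%, i.e. 32.5 cM.

32.5 cM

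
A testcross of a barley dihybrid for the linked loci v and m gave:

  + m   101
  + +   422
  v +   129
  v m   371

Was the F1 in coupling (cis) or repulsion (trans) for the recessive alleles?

cis

The two most frequent classes are + + (422) and v m (371); these are the parental (non-recombinant) types.
So the F1 carried + + on one chromosome and v m on the other — the recessive alleles are on the same chromosome (cis / coupling).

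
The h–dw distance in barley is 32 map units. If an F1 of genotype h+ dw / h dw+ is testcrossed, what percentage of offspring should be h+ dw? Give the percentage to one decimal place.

34.0%

A map distance of 32 map units corresponds to a recombination frequency of 0.320.
The F1 is h+ dw / h dw+, so h+ dw is a parental gamete class with expected frequency (1 − r)/2 = 0.680/2 = 0.3400.
That is 0.3400 = 34.0% of the progeny.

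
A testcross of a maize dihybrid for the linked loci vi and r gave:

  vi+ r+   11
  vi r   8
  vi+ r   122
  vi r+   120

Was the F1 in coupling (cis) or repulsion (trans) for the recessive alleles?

trans

The two most frequent classes are vi+ r (122) and vi r+ (120); these are the parental (non-recombinant) types.
So the F1 carried vi+ r on one chromosome and vi r+ on the other — the recessive alleles are on opposite chromosomes (trans / repulsion).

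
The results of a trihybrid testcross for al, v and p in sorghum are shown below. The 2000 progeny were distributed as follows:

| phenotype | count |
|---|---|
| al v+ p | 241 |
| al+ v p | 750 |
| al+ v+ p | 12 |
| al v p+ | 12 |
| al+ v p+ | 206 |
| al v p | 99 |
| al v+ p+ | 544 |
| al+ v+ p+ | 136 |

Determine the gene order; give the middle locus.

v

The two most frequent reciprocal classes, al v+ p+ and al+ v p, are the parental types, so the F1 was al v+ p+ / al+ v p.
The two rarest classes, al v p+ and al+ v+ p, are the double crossovers. Comparing them with the parentals, only the v allele has switched, so v is the middle locus and the order is al – v – p.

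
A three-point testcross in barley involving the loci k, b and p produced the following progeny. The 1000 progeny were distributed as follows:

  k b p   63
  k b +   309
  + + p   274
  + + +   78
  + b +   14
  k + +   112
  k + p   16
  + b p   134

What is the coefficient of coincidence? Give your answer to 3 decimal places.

0.636

The two most frequent reciprocal classes, k b + and + + p, are the parental types, so the F1 was k b + / + + p.
The two rarest classes, + b + and k + p, are the double crossovers. Comparing them with the parentals, only the k allele has switched, so k is the middle locus and the order is b – k – p.
b–k: (246 + 30)/1000 = 0.2760; k–p: (141 + 30)/1000 = 0.1710.
Expected DCO frequency = 0.2760 × 0.1710 ≈ 0.04720; observed = 30/1000 ≈ 0.03000.
Coefficient of coincidence = 0.03000/0.04720 ≈ 0.636.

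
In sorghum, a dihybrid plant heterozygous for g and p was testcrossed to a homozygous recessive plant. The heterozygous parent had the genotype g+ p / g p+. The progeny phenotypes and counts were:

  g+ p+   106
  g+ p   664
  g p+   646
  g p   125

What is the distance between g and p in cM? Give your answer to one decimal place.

15.0 cM

The recombinant classes are g+ p+ and g p: 106 + 125 = 231.
Recombination frequency = 231/1541 = 0.1499 ≈ 15.0%, i.e. 15.0 cM.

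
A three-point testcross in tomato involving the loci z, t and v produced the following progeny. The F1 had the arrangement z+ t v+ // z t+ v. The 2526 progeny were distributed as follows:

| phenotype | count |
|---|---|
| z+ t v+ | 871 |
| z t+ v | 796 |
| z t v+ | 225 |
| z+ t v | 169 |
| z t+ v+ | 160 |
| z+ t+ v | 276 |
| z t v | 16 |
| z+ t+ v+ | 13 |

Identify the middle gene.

t

The two rarest classes, z+ t+ v+ and z t v, are the double crossovers. Comparing them with the parentals, only the t allele has switched, so t is the middle locus and the order is v – t – z.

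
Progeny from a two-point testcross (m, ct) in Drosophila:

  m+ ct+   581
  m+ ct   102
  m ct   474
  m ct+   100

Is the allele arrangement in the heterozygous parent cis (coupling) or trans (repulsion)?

The two most frequent classes are m+ ct+ (581) and m ct (474); these are the parental (non-recombinant) types.
So the F1 carried m+ ct+ on one chromosome and m ct on the other — the recessive alleles are on the same chromosome (cis / coupling).

cis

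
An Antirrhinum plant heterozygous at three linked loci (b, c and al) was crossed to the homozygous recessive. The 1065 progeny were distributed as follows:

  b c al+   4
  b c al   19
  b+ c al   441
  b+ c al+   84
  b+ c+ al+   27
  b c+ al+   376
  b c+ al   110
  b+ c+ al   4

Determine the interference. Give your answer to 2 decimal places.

0.22

The two most frequent reciprocal classes, b c+ al+ and b+ c al, are the parental types, so the F1 was b c+ al+ / b+ c al.
The two rarest classes, b c al+ and b+ c+ al, are the double crossovers. Comparing them with the parentals, only the c allele has switched, so c is the middle locus and the order is b – c – al.
b–c: (46 + 8)/1065 = 0.0507; c–al: (194 + 8)/1065 = 0.1897.
Expected DCO frequency = 0.0507 × 0.1897 ≈ 0.00962; observed = 8/1065 ≈ 0.00751.
Coefficient of coincidence = 0.00751/0.00962 ≈ 0.78; interference = 1 − 0.78 = 0.22.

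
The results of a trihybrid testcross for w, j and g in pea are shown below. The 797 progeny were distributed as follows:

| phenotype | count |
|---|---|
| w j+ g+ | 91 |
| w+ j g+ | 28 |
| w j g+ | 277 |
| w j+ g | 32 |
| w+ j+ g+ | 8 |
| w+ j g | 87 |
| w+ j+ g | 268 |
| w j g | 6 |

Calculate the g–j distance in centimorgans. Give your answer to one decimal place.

The two most frequent reciprocal classes, w+ j+ g and w j g+, are the parental types, so the F1 was w+ j+ g / w j g+.
The two rarest classes, w+ j+ g+ and w j g, are the double crossovers. Comparing them with the parentals, only the g allele has switched, so g is the middle locus and the order is w – g – j.
Crossovers in the g–j interval produce the single-crossover classes w+ j g and w j+ g+ (87 + 91 = 178) plus the double crossovers (14).
RF(g–j) = (178 + 14) / 797 = 192/797 = 0.2409 → 24.1 centimorgans.

24.1 centimorgans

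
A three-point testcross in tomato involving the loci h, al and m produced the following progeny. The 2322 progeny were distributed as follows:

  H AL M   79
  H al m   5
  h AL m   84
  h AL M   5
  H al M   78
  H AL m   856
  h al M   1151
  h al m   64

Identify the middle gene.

The two most frequent reciprocal classes, h al M and H AL m, are the parental types, so the F1 was h al M / H AL m.
The two rarest classes, h AL M and H al m, are the double crossovers. Comparing them with the parentals, only the al allele has switched, so al is the middle locus and the order is h – al – m.

al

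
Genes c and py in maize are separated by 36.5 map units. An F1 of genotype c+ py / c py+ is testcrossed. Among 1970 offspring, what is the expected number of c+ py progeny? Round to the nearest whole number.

625

A map distance of 36.5 map units corresponds to a recombination frequency of 0.365.
The F1 is c+ py / c py+, so c+ py is a parental gamete class with expected frequency (1 − r)/2 = 0.635/2 = 0.3175.
Expected number = 0.3175 × 1970 = 625.48 ≈ 625.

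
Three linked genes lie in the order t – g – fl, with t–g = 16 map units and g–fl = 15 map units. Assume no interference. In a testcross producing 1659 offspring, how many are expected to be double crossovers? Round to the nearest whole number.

Map distances give recombination frequencies of 0.160 and 0.150 for the two intervals.
With no interference, expected double-crossover frequency = 0.160 × 0.150 = 0.02400.
Expected number = 0.02400 × 1659 = 39.82 ≈ 40.

40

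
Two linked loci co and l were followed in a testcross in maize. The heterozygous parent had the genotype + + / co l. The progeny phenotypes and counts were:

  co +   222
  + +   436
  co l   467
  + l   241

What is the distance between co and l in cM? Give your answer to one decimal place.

The recombinant classes are + l and co +: 241 + 222 = 463.
Recombination frequency = 463/1366 = 0.3389 ≈ 33.9%, i.e. 33.9 cM.

33.9 cM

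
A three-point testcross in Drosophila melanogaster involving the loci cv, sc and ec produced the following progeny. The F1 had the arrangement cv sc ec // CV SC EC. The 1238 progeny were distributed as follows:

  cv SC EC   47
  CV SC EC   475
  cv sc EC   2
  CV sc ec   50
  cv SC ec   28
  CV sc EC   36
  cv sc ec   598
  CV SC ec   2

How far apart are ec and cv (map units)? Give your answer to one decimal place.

8.2 map units

The two rarest classes, cv sc EC and CV SC ec, are the double crossovers. Comparing them with the parentals, only the ec allele has switched, so ec is the middle locus and the order is sc – ec – cv.
Crossovers in the ec–cv interval produce the single-crossover classes CV sc ec and cv SC EC (50 + 47 = 97) plus the double crossovers (4).
RF(ec–cv) = (97 + 4) / 1238 = 101/1238 = 0.0816 → 8.2 map units.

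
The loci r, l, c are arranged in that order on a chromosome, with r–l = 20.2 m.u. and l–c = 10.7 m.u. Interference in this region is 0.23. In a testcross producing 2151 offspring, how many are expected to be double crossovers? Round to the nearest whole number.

Map distances give recombination frequencies of 0.202 and 0.107 for the two intervals.
With interference 0.23 (so coincidence = 0.77), expected double-crossover frequency = 0.202 × 0.107 × 0.77 = 0.01664.
Expected number = 0.01664 × 2151 = 35.80 ≈ 36.

36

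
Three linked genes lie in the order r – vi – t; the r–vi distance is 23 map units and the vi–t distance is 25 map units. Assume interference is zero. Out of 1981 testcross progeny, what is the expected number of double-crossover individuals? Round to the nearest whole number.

114

Map distances give recombination frequencies of 0.230 and 0.250 for the two intervals.
With no interference, expected double-crossover frequency = 0.230 × 0.250 = 0.05750.
Expected number = 0.05750 × 1981 = 113.91 ≈ 114.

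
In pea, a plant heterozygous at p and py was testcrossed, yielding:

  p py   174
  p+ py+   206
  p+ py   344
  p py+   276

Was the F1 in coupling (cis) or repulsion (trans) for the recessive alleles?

The two most frequent classes are p+ py (344) and p py+ (276); these are the parental (non-recombinant) types.
So the F1 carried p+ py on one chromosome and p py+ on the other — the recessive alleles are on opposite chromosomes (trans / repulsion).

trans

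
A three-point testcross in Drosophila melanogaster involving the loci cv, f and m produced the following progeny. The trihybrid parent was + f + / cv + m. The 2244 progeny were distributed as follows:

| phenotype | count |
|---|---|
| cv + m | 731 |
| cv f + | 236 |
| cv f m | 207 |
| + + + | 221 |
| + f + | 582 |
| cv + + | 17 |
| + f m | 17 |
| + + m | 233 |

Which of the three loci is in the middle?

The two rarest classes, + f m and cv + +, are the double crossovers. Comparing them with the parentals, only the m allele has switched, so m is the middle locus and the order is cv – m – f.

m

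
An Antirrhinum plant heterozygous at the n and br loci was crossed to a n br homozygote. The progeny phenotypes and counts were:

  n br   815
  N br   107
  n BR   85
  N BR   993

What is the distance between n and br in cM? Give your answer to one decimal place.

9.6 cM

The two most frequent classes, N BR (993) and n br (815), are the parental types, so the F1 was N BR / n br.
The recombinant classes are N br and n BR: 107 + 85 = 192.
Recombination frequency = 192/2000 = 0.0960 ≈ 9.6%, i.e. 9.6 cM.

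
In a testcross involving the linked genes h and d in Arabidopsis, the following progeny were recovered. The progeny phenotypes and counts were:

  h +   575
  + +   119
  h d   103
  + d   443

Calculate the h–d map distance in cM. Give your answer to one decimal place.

The two most frequent classes, + d (443) and h + (575), are the parental types, so the F1 was + d / h +.
The recombinant classes are + + and h d: 119 + 103 = 222.
Recombination frequency = 222/1240 = 0.1790 ≈ 17.9%, i.e. 17.9 cM.

17.9 cM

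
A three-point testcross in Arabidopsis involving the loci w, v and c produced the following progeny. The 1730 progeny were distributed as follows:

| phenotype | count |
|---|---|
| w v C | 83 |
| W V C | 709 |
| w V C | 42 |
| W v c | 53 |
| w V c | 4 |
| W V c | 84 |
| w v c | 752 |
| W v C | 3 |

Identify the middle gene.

v

The two most frequent reciprocal classes, w v c and W V C, are the parental types, so the F1 was w v c / W V C.
The two rarest classes, w V c and W v C, are the double crossovers. Comparing them with the parentals, only the v allele has switched, so v is the middle locus and the order is c – v – w.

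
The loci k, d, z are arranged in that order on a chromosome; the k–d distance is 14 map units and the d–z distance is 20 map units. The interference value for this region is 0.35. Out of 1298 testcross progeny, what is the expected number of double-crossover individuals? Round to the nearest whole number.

24

Map distances give recombination frequencies of 0.140 and 0.200 for the two intervals.
With interference 0.35 (so coincidence = 0.65), expected double-crossover frequency = 0.140 × 0.200 × 0.65 = 0.01820.
Expected number = 0.01820 × 1298 = 23.62 ≈ 24.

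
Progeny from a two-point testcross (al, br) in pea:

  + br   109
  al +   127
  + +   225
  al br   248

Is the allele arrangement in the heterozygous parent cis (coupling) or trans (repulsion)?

The two most frequent classes are + + (225) and al br (248); these are the parental (non-recombinant) types.
So the F1 carried + + on one chromosome and al br on the other — the recessive alleles are on the same chromosome (cis / coupling).

cis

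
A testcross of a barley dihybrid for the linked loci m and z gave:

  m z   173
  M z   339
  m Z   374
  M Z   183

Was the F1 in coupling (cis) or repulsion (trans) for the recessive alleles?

trans

The two most frequent classes are M z (339) and m Z (374); these are the parental (non-recombinant) types.
So the F1 carried M z on one chromosome and m Z on the other — the recessive alleles are on opposite chromosomes (trans / repulsion).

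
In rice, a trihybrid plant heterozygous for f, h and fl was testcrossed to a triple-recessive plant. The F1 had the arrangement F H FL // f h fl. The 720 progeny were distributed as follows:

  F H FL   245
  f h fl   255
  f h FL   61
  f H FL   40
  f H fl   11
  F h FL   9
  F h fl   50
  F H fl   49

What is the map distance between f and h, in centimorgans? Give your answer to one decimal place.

The two rarest classes, F h FL and f H fl, are the double crossovers. Comparing them with the parentals, only the h allele has switched, so h is the middle locus and the order is fl – h – f.
Crossovers in the h–f interval produce the single-crossover classes f H FL and F h fl (40 + 50 = 90) plus the double crossovers (20).
RF(h–f) = (90 + 20) / 720 = 110/720 = 0.1528 → 15.3 centimorgans.

15.3 centimorgans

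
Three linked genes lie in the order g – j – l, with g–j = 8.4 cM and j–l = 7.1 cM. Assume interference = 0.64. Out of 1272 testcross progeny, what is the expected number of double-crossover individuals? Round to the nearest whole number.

Map distances give recombination frequencies of 0.084 and 0.071 for the two intervals.
With interference 0.64 (so coincidence = 0.36), expected double-crossover frequency = 0.084 × 0.071 × 0.36 = 0.00215.
Expected number = 0.00215 × 1272 = 2.73 ≈ 3.

3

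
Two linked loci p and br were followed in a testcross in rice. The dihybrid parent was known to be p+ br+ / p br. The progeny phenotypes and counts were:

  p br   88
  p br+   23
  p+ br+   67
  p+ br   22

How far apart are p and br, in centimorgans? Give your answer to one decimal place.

The recombinant classes are p+ br and p br+: 22 + 23 = 45.
Recombination frequency = 45/200 = 0.2250 ≈ 22.5%, i.e. 22.5 centimorgans.

22.5 centimorgans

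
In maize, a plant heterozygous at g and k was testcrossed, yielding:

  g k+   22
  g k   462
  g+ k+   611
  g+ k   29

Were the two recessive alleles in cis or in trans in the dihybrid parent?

cis

The two most frequent classes are g+ k+ (611) and g k (462); these are the parental (non-recombinant) types.
So the F1 carried g+ k+ on one chromosome and g k on the other — the recessive alleles are on the same chromosome (cis / coupling).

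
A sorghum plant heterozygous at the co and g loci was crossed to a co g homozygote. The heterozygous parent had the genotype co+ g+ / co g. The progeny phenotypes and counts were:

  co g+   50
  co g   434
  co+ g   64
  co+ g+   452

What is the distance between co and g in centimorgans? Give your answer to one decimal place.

The recombinant classes are co+ g and co g+: 64 + 50 = 114.
Recombination frequency = 114/1000 = 0.1140 ≈ 11.4%, i.e. 11.4 centimorgans.

11.4 centimorgans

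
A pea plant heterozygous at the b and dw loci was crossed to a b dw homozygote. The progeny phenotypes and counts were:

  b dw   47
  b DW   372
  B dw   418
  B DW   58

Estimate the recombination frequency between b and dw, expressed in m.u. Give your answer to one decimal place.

11.7 m.u.

The two most frequent classes, B dw (418) and b DW (372), are the parental types, so the F1 was B dw / b DW.
The recombinant classes are B DW and b dw: 58 + 47 = 105.
Recombination frequency = 105/895 = 0.1173 ≈ 11.7%, i.e. 11.7 m.u.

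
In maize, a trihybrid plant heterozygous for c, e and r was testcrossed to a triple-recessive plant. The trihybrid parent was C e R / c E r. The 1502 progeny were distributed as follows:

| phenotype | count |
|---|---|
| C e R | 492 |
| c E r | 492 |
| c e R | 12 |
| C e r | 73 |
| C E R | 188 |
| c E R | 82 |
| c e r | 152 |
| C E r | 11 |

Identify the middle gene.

The two rarest classes, c e R and C E r, are the double crossovers. Comparing them with the parentals, only the c allele has switched, so c is the middle locus and the order is e – c – r.

c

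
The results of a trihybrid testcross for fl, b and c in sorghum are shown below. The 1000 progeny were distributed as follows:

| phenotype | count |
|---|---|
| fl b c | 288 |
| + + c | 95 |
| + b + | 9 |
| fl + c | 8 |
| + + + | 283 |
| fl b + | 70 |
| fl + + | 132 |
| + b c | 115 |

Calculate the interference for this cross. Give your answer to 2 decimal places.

0.65

The two most frequent reciprocal classes, fl b c and + + +, are the parental types, so the F1 was fl b c / + + +.
The two rarest classes, fl + c and + b +, are the double crossovers. Comparing them with the parentals, only the b allele has switched, so b is the middle locus and the order is c – b – fl.
c–b: (165 + 17)/1000 = 0.1820; b–fl: (247 + 17)/1000 = 0.2640.
Expected DCO frequency = 0.1820 × 0.2640 ≈ 0.04805; observed = 17/1000 ≈ 0.01700.
Coefficient of coincidence = 0.01700/0.04805 ≈ 0.35; interference = 1 − 0.35 = 0.65.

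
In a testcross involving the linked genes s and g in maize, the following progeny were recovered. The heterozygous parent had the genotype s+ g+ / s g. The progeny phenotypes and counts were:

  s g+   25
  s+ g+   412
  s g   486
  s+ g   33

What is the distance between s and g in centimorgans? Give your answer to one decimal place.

6.1 centimorgans

The recombinant classes are s+ g and s g+: 33 + 25 = 58.
Recombination frequency = 58/956 = 0.0607 ≈ 6.1%, i.e. 6.1 centimorgans.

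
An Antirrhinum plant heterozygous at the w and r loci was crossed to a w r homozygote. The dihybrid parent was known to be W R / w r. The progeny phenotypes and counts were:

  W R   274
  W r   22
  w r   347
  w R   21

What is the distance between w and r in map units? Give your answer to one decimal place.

6.5 map units

The recombinant classes are W r and w R: 22 + 21 = 43.
Recombination frequency = 43/664 = 0.0648 ≈ 6.5%, i.e. 6.5 map units.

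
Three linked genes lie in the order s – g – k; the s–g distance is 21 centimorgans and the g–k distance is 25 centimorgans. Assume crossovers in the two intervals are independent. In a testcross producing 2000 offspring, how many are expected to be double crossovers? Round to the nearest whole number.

105

Map distances give recombination frequencies of 0.210 and 0.250 for the two intervals.
With no interference, expected double-crossover frequency = 0.210 × 0.250 = 0.05250.
Expected number = 0.05250 × 2000 = 105.00 ≈ 105.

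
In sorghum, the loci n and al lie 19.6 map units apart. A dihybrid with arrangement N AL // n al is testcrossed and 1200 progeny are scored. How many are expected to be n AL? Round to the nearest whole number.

A map distance of 19.6 map units corresponds to a recombination frequency of 0.196.
The F1 is N AL / n al, so n AL is a recombinant gamete class with expected frequency r/2 = 0.196/2 = 0.0980.
Expected number = 0.0980 × 1200 = 117.60 ≈ 118.

118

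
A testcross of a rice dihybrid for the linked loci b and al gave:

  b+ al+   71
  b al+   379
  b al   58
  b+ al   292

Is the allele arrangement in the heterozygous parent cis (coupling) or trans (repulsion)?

The two most frequent classes are b+ al (292) and b al+ (379); these are the parental (non-recombinant) types.
So the F1 carried b+ al on one chromosome and b al+ on the other — the recessive alleles are on opposite chromosomes (trans / repulsion).

trans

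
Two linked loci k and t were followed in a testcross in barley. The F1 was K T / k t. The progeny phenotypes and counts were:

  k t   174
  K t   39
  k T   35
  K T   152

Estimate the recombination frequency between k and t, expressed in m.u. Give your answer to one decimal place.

The recombinant classes are K t and k T: 39 + 35 = 74.
Recombination frequency = 74/400 = 0.1850 ≈ 18.5%, i.e. 18.5 m.u.

18.5 m.u.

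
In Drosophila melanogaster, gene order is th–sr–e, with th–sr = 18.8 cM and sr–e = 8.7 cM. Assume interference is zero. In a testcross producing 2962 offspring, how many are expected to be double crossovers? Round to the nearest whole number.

48

Map distances give recombination frequencies of 0.188 and 0.087 for the two intervals.
With no interference, expected double-crossover frequency = 0.188 × 0.087 = 0.01636.
Expected number = 0.01636 × 2962 = 48.45 ≈ 48.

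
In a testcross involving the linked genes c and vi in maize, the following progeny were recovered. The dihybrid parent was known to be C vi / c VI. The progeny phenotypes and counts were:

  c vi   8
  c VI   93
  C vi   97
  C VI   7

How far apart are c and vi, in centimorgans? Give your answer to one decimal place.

7.3 centimorgans

The recombinant classes are C VI and c vi: 7 + 8 = 15.
Recombination frequency = 15/205 = 0.0732 ≈ 7.3%, i.e. 7.3 centimorgans.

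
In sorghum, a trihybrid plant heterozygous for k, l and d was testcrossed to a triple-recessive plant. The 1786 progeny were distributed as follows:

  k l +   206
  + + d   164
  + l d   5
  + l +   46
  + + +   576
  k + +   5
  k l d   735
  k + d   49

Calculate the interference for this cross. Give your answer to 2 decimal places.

The two most frequent reciprocal classes, + + + and k l d, are the parental types, so the F1 was + + + / k l d.
The two rarest classes, k + + and + l d, are the double crossovers. Comparing them with the parentals, only the k allele has switched, so k is the middle locus and the order is d – k – l.
d–k: (370 + 10)/1786 = 0.2128; k–l: (95 + 10)/1786 = 0.0588.
Expected DCO frequency = 0.2128 × 0.0588 ≈ 0.01251; observed = 10/1786 ≈ 0.00560.
Coefficient of coincidence = 0.00560/0.01251 ≈ 0.45; interference = 1 − 0.45 = 0.55.

0.55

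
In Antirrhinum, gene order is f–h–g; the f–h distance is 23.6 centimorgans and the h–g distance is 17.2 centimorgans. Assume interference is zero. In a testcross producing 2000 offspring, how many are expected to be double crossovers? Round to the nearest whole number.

Map distances give recombination frequencies of 0.236 and 0.172 for the two intervals.
With no interference, expected double-crossover frequency = 0.236 × 0.172 = 0.04059.
Expected number = 0.04059 × 2000 = 81.18 ≈ 81.

81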